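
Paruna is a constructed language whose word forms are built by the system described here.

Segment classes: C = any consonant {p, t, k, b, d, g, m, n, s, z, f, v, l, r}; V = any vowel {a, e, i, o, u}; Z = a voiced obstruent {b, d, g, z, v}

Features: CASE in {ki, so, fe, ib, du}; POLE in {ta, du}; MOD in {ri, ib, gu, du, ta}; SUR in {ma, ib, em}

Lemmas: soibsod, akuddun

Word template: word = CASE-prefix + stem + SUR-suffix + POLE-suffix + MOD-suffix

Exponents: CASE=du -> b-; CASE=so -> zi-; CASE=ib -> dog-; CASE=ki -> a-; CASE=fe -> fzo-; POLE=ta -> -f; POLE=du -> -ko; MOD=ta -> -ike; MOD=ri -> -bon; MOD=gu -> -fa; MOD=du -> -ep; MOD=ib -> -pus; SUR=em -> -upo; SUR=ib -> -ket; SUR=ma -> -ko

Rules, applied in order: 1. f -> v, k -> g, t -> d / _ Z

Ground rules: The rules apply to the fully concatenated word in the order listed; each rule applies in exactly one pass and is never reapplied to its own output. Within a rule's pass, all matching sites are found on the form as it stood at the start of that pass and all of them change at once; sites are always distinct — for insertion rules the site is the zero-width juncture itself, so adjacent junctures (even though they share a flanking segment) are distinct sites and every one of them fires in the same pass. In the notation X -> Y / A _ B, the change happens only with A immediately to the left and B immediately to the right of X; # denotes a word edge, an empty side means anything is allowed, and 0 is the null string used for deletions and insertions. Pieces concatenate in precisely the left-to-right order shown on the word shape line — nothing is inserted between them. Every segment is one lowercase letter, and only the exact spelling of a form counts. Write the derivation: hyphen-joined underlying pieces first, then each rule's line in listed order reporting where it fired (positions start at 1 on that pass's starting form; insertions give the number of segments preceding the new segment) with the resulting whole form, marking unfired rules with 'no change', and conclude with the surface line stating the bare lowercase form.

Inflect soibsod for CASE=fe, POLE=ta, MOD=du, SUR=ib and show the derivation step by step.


underlying: fzo-soibsod-ket-f-ep
1. f -> v, k -> g, t -> d / _ Z: fires at position(s) 1: vzosoibsodketfep
surface: vzosoibsodketfep


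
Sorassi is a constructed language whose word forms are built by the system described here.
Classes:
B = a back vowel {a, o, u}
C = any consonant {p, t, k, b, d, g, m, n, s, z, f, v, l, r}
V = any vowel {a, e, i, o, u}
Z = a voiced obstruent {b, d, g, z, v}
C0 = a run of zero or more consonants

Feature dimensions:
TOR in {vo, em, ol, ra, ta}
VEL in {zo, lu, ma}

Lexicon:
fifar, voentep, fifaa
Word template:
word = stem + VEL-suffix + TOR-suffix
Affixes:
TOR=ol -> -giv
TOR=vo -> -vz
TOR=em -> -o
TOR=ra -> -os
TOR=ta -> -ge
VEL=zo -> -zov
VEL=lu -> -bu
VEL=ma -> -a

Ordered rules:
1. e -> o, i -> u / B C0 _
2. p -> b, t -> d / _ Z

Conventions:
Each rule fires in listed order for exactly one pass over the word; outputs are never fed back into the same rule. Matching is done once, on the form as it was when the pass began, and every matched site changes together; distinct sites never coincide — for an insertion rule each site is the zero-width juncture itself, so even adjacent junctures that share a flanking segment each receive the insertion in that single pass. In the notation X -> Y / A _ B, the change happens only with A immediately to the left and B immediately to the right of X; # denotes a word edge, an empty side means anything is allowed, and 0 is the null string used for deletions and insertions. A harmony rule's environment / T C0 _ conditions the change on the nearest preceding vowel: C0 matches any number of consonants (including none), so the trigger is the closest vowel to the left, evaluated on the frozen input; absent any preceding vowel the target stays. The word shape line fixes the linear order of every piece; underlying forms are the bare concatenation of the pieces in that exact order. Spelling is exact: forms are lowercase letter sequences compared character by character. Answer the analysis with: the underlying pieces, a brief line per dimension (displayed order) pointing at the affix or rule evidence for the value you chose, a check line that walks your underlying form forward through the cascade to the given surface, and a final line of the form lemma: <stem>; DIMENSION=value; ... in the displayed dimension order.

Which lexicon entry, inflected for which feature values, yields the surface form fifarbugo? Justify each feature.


underlying: fifar-bu-ge
TOR=ta - signalled by the affix -ge
VEL=lu - signalled by the affix -bu
check: fifarbuge -> fifarbugo -> fifarbugo
lemma: fifar; TOR=ta; VEL=lu


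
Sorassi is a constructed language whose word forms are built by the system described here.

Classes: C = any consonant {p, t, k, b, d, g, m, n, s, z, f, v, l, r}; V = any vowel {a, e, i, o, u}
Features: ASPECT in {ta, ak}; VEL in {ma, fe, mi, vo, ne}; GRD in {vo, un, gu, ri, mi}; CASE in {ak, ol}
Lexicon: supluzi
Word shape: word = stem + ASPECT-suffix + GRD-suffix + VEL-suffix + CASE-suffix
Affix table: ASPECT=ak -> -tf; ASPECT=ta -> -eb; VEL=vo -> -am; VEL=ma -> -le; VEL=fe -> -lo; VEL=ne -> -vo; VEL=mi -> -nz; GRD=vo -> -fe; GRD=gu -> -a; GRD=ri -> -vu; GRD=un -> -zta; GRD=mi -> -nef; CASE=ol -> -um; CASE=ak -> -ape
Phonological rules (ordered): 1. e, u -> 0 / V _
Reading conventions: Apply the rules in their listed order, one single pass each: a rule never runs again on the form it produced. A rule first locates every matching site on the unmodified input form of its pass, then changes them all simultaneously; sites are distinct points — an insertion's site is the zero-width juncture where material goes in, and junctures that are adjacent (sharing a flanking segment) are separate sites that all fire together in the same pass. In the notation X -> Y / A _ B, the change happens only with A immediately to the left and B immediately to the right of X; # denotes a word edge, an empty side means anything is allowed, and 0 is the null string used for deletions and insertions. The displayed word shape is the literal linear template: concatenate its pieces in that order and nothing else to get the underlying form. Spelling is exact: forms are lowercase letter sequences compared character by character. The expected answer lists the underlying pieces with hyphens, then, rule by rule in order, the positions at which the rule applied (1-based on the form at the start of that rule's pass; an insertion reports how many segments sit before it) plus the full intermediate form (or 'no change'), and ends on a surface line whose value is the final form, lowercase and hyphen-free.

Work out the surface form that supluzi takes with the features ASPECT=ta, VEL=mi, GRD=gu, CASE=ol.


underlying: supluzi-eb-a-nz-um
1. e, u -> 0 / V _: fires at position(s) 8: supluzibanzum
surface: supluzibanzum


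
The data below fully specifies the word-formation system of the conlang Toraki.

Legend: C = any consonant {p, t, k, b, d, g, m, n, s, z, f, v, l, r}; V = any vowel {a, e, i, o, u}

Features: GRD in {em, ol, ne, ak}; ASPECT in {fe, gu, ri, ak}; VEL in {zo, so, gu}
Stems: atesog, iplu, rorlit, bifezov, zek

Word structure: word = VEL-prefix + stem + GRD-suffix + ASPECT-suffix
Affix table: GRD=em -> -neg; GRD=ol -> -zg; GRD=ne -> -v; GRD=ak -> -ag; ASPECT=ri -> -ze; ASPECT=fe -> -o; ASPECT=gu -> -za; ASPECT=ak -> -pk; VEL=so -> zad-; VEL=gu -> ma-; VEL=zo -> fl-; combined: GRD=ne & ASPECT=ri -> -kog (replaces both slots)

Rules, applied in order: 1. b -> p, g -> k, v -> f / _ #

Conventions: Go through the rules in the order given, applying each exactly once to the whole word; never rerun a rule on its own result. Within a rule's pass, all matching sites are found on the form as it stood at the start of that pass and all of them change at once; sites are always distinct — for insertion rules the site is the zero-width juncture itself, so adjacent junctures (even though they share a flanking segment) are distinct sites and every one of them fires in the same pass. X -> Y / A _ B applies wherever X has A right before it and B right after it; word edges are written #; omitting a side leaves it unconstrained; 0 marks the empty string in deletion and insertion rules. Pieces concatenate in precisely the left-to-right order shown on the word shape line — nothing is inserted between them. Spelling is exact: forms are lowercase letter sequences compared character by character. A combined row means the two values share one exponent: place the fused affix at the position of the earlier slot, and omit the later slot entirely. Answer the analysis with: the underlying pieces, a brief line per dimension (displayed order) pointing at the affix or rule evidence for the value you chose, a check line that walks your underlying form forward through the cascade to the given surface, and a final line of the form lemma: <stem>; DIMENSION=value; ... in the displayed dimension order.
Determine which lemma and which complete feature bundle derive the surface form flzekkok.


underlying: fl-zek-kog
GRD=ne - signalled by the combined affix row
ASPECT=ri - signalled by the combined affix row
VEL=zo - signalled by the affix fl-
check: flzekkog -> flzekkok
lemma: zek; GRD=ne; ASPECT=ri; VEL=zo


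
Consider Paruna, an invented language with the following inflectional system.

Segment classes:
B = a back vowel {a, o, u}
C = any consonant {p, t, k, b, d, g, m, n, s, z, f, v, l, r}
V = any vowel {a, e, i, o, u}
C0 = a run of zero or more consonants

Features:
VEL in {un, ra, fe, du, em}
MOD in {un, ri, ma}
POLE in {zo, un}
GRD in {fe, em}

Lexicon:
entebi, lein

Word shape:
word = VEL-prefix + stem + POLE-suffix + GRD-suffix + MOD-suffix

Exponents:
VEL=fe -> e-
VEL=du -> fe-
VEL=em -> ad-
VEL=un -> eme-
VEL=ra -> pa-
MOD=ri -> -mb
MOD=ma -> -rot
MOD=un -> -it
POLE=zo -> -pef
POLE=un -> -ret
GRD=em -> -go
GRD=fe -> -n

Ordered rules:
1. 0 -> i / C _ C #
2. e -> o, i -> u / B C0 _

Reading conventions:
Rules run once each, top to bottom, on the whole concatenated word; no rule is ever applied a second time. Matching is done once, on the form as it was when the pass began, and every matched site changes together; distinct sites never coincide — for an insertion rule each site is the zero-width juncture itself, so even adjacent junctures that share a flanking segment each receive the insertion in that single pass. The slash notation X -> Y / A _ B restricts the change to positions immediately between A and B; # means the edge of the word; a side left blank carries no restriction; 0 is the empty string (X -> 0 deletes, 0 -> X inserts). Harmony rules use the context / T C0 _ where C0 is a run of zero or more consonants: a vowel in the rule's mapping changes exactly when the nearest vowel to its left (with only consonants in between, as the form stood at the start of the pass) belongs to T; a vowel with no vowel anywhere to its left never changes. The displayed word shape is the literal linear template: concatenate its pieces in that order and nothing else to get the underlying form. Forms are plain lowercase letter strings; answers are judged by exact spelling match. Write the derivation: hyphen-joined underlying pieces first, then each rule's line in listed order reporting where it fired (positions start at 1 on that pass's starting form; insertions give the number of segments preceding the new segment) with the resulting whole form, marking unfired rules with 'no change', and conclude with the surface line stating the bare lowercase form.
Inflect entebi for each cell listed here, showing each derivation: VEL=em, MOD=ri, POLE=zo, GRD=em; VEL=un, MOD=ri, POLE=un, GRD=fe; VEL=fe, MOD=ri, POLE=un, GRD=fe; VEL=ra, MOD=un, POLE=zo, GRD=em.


cell VEL=em, MOD=ri, POLE=zo, GRD=em:
underlying: ad-entebi-pef-go-mb
1. 0 -> i / C _ C #: inserts after position(s) 14: adentebipefgomib
2. e -> o, i -> u / B C0 _: fires at position(s) 3, 15: adontebipefgomub
surface: adontebipefgomub

cell VEL=un, MOD=ri, POLE=un, GRD=fe:
underlying: eme-entebi-ret-n-mb
1. 0 -> i / C _ C #: inserts after position(s) 14: emeentebiretnmib
2. e -> o, i -> u / B C0 _: no change
surface: emeentebiretnmib

cell VEL=fe, MOD=ri, POLE=un, GRD=fe:
underlying: e-entebi-ret-n-mb
1. 0 -> i / C _ C #: inserts after position(s) 12: eentebiretnmib
2. e -> o, i -> u / B C0 _: no change
surface: eentebiretnmib

cell VEL=ra, MOD=un, POLE=zo, GRD=em:
underlying: pa-entebi-pef-go-it
1. 0 -> i / C _ C #: no change
2. e -> o, i -> u / B C0 _: fires at position(s) 3, 14: paontebipefgout
surface: paontebipefgout


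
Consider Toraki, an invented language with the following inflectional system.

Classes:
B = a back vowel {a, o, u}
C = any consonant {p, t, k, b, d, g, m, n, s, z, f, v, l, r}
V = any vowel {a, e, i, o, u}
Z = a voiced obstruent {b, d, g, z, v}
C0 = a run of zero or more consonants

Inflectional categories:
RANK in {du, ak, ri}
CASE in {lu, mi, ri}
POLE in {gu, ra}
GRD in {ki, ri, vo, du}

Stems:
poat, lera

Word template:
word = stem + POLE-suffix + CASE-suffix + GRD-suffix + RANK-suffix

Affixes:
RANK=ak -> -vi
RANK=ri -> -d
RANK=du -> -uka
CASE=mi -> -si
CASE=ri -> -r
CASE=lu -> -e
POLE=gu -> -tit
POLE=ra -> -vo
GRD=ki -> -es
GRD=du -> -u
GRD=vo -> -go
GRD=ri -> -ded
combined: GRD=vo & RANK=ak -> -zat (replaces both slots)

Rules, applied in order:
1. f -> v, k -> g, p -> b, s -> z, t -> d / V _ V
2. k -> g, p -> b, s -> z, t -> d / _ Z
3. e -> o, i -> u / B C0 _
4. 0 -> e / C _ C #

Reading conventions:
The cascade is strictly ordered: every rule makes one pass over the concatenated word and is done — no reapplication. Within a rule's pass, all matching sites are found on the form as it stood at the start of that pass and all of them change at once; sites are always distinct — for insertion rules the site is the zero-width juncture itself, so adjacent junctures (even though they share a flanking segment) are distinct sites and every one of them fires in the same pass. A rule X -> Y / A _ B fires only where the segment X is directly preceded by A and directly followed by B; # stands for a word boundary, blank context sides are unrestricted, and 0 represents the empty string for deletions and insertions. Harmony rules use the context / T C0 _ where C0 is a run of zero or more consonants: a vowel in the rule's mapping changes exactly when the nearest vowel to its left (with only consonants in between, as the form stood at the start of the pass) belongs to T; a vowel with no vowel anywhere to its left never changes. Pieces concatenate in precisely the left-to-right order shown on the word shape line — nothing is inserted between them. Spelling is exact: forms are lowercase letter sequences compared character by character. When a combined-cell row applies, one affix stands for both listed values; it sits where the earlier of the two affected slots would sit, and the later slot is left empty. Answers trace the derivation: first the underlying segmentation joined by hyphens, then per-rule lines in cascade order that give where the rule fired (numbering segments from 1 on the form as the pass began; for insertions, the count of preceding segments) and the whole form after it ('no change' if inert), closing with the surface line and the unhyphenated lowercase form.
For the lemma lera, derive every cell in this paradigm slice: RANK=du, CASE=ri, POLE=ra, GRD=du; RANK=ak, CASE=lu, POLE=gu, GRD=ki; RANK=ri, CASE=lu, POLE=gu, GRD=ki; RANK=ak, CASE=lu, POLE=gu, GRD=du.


cell RANK=du, CASE=ri, POLE=ra, GRD=du:
underlying: lera-vo-r-u-uka
1. f -> v, k -> g, p -> b, s -> z, t -> d / V _ V: fires at position(s) 10: leravoruuga
2. k -> g, p -> b, s -> z, t -> d / _ Z: no change
3. e -> o, i -> u / B C0 _: no change
4. 0 -> e / C _ C #: no change
surface: leravoruuga

cell RANK=ak, CASE=lu, POLE=gu, GRD=ki:
underlying: lera-tit-e-es-vi
1. f -> v, k -> g, p -> b, s -> z, t -> d / V _ V: fires at position(s) 5, 7: leradideesvi
2. k -> g, p -> b, s -> z, t -> d / _ Z: fires at position(s) 10: leradideezvi
3. e -> o, i -> u / B C0 _: fires at position(s) 6: leradudeezvi
4. 0 -> e / C _ C #: no change
surface: leradudeezvi

cell RANK=ri, CASE=lu, POLE=gu, GRD=ki:
underlying: lera-tit-e-es-d
1. f -> v, k -> g, p -> b, s -> z, t -> d / V _ V: fires at position(s) 5, 7: leradideesd
2. k -> g, p -> b, s -> z, t -> d / _ Z: fires at position(s) 10: leradideezd
3. e -> o, i -> u / B C0 _: fires at position(s) 6: leradudeezd
4. 0 -> e / C _ C #: inserts after position(s) 10: leradudeezed
surface: leradudeezed

cell RANK=ak, CASE=lu, POLE=gu, GRD=du:
underlying: lera-tit-e-u-vi
1. f -> v, k -> g, p -> b, s -> z, t -> d / V _ V: fires at position(s) 5, 7: leradideuvi
2. k -> g, p -> b, s -> z, t -> d / _ Z: no change
3. e -> o, i -> u / B C0 _: fires at position(s) 6, 11: leradudeuvu
4. 0 -> e / C _ C #: no change
surface: leradudeuvu


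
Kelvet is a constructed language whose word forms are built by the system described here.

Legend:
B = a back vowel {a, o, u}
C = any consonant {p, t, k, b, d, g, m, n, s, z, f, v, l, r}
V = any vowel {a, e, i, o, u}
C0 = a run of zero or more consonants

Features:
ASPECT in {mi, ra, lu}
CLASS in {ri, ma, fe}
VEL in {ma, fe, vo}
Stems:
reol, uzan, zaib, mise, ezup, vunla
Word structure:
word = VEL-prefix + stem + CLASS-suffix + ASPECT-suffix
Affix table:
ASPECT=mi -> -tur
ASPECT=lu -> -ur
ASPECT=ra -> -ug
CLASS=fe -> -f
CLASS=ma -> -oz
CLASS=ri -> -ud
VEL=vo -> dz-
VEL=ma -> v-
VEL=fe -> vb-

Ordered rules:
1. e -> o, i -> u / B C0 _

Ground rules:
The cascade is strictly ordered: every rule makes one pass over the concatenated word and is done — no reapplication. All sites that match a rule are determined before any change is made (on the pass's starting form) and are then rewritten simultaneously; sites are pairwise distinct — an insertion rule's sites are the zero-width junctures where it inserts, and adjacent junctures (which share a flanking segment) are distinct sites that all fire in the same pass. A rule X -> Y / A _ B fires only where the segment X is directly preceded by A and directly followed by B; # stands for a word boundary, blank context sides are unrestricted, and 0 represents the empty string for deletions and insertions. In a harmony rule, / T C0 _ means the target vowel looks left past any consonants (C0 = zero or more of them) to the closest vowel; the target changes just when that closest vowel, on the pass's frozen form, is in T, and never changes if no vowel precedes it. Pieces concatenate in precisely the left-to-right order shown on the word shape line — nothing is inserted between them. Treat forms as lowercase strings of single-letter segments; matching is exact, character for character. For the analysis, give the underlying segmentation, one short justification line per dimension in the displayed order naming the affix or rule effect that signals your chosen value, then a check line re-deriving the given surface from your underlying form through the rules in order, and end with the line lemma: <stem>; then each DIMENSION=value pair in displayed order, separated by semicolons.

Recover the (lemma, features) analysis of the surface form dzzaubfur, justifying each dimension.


underlying: dz-zaib-f-ur
ASPECT=lu - signalled by the affix -ur
CLASS=fe - signalled by the affix -f
VEL=vo - signalled by the affix dz-
check: dzzaibfur -> dzzaubfur
lemma: zaib; ASPECT=lu; CLASS=fe; VEL=vo


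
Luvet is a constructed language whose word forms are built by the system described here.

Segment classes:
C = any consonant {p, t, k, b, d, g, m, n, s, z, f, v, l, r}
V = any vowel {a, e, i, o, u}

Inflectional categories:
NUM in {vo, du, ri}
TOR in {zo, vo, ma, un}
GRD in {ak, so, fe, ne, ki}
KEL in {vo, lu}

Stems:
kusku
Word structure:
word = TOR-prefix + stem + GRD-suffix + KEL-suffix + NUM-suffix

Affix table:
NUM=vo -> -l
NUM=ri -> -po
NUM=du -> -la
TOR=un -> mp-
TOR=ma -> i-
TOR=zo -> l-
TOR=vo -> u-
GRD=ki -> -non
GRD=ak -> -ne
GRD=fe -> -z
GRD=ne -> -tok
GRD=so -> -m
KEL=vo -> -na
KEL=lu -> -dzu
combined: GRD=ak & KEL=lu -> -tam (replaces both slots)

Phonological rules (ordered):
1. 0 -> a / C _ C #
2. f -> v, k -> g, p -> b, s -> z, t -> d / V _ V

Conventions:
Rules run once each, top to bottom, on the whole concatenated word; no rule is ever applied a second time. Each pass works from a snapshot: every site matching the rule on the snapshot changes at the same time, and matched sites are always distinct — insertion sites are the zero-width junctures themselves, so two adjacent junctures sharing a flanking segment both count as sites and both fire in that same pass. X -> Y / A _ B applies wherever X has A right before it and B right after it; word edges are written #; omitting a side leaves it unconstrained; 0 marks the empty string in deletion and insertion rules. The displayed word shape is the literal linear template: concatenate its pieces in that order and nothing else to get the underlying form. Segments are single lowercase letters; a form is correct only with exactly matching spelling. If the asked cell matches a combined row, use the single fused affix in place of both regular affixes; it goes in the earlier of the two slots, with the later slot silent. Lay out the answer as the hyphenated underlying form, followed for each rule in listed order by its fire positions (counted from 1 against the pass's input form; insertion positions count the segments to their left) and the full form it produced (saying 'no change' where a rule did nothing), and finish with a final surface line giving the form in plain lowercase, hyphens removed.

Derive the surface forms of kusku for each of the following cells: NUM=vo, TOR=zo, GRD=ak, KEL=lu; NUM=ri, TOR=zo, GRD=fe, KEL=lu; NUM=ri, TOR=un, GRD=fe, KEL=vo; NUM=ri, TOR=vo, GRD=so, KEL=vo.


cell NUM=vo, TOR=zo, GRD=ak, KEL=lu:
underlying: l-kusku-tam-l
1. 0 -> a / C _ C #: inserts after position(s) 9: lkuskutamal
2. f -> v, k -> g, p -> b, s -> z, t -> d / V _ V: fires at position(s) 7: lkuskudamal
surface: lkuskudamal

cell NUM=ri, TOR=zo, GRD=fe, KEL=lu:
underlying: l-kusku-z-dzu-po
1. 0 -> a / C _ C #: no change
2. f -> v, k -> g, p -> b, s -> z, t -> d / V _ V: fires at position(s) 11: lkuskuzdzubo
surface: lkuskuzdzubo

cell NUM=ri, TOR=un, GRD=fe, KEL=vo:
underlying: mp-kusku-z-na-po
1. 0 -> a / C _ C #: no change
2. f -> v, k -> g, p -> b, s -> z, t -> d / V _ V: fires at position(s) 11: mpkuskuznabo
surface: mpkuskuznabo

cell NUM=ri, TOR=vo, GRD=so, KEL=vo:
underlying: u-kusku-m-na-po
1. 0 -> a / C _ C #: no change
2. f -> v, k -> g, p -> b, s -> z, t -> d / V _ V: fires at position(s) 2, 10: uguskumnabo
surface: uguskumnabo


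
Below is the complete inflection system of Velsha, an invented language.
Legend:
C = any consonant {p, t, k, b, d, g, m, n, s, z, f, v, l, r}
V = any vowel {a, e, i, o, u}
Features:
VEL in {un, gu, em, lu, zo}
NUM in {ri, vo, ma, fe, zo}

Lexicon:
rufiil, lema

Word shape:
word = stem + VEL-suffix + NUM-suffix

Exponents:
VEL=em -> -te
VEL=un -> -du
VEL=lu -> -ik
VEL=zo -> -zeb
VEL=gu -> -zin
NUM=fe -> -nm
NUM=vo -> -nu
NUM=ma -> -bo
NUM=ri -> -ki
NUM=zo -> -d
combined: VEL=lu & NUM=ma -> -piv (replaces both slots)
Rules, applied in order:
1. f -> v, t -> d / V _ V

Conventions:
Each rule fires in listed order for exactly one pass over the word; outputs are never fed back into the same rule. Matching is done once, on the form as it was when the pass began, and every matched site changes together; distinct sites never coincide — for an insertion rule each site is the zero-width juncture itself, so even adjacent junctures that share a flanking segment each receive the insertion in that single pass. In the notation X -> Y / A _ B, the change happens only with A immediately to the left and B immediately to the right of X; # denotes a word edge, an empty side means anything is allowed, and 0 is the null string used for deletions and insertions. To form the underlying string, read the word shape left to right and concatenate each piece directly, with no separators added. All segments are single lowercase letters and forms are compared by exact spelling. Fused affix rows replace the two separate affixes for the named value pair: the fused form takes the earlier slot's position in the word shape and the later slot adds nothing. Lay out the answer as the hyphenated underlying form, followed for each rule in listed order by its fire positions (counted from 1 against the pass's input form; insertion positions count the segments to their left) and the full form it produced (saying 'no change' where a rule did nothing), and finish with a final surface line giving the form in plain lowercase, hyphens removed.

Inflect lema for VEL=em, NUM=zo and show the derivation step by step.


underlying: lema-te-d
1. f -> v, t -> d / V _ V: fires at position(s) 5: lemaded
surface: lemaded


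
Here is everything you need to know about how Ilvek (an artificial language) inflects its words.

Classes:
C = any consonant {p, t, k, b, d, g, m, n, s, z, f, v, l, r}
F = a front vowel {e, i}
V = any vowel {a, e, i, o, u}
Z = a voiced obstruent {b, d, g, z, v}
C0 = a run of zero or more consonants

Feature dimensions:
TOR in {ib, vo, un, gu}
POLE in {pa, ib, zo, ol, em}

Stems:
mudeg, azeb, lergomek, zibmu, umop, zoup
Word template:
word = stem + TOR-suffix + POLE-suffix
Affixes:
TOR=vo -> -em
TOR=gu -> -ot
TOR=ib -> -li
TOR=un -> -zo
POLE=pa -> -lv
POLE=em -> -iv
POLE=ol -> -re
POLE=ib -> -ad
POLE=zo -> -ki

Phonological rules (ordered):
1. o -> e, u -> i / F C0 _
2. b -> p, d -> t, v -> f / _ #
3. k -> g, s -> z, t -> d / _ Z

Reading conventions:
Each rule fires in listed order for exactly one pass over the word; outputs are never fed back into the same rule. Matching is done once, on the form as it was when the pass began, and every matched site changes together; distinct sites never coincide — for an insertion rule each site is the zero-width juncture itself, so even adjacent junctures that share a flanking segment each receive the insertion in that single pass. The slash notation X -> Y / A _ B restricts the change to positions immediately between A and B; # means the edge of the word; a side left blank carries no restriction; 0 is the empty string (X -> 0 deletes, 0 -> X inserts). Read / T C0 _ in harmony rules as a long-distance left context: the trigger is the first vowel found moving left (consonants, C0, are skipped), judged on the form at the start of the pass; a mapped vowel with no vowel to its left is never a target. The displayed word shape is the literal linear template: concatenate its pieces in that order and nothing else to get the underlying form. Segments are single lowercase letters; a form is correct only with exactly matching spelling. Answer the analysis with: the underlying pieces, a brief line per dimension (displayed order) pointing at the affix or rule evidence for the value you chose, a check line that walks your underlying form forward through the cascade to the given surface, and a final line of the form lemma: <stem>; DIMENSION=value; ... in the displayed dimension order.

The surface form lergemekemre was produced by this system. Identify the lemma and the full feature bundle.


underlying: lergomek-em-re
TOR=vo - signalled by the affix -em
POLE=ol - signalled by the affix -re
check: lergomekemre -> lergemekemre -> lergemekemre -> lergemekemre
lemma: lergomek; TOR=vo; POLE=ol


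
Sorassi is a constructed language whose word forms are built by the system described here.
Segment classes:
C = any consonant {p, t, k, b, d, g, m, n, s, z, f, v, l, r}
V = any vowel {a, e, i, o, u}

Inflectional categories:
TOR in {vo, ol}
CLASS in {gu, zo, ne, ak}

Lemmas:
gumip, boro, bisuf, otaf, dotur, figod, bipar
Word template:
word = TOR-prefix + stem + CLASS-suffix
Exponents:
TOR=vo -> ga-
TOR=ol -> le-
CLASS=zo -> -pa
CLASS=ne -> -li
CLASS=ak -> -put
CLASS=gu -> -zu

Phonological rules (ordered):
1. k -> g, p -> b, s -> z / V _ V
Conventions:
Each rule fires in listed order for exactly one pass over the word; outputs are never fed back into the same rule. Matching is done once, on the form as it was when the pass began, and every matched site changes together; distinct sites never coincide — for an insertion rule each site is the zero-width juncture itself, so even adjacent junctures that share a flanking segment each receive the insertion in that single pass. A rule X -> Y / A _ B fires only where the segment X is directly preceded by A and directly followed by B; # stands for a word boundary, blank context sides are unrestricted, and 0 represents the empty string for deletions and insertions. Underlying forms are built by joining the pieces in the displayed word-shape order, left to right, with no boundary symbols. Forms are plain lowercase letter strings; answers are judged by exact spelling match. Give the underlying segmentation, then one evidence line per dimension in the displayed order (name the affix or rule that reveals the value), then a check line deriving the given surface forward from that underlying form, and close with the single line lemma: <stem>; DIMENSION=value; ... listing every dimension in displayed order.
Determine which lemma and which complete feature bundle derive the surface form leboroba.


underlying: le-boro-pa
TOR=ol - signalled by the affix le-
CLASS=zo - signalled by the affix -pa
check: leboropa -> leboroba
lemma: boro; TOR=ol; CLASS=zo


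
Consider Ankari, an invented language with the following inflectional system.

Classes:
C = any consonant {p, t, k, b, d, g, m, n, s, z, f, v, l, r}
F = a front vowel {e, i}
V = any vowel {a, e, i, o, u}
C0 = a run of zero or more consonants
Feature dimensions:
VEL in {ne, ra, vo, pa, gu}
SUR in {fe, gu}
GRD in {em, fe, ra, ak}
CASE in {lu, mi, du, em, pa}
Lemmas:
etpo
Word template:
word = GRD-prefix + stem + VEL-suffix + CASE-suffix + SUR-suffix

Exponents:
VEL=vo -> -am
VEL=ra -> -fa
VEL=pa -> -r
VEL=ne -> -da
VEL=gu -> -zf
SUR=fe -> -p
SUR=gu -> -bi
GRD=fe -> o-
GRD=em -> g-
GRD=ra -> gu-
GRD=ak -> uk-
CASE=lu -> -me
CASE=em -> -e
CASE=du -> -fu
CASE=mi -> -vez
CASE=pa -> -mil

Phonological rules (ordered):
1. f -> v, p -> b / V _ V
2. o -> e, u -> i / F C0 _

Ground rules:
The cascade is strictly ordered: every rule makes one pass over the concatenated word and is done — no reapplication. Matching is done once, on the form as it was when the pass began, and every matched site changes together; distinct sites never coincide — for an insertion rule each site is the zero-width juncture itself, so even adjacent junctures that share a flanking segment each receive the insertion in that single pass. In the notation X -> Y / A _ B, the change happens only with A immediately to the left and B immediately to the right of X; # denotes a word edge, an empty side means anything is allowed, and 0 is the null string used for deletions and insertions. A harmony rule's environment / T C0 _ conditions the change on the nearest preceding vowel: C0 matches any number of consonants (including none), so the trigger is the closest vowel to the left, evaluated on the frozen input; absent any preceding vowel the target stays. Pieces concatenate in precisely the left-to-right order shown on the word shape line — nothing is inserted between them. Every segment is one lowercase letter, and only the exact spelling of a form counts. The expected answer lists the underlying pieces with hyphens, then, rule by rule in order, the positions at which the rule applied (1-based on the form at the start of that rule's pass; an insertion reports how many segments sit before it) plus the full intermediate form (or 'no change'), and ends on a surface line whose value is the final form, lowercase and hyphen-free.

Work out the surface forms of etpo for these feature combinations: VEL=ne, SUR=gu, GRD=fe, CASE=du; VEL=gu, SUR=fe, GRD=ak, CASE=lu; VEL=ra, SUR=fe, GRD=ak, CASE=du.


cell VEL=ne, SUR=gu, GRD=fe, CASE=du:
underlying: o-etpo-da-fu-bi
1. f -> v, p -> b / V _ V: fires at position(s) 8: oetpodavubi
2. o -> e, u -> i / F C0 _: fires at position(s) 5: oetpedavubi
surface: oetpedavubi

cell VEL=gu, SUR=fe, GRD=ak, CASE=lu:
underlying: uk-etpo-zf-me-p
1. f -> v, p -> b / V _ V: no change
2. o -> e, u -> i / F C0 _: fires at position(s) 6: uketpezfmep
surface: uketpezfmep

cell VEL=ra, SUR=fe, GRD=ak, CASE=du:
underlying: uk-etpo-fa-fu-p
1. f -> v, p -> b / V _ V: fires at position(s) 7, 9: uketpovavup
2. o -> e, u -> i / F C0 _: fires at position(s) 6: uketpevavup
surface: uketpevavup


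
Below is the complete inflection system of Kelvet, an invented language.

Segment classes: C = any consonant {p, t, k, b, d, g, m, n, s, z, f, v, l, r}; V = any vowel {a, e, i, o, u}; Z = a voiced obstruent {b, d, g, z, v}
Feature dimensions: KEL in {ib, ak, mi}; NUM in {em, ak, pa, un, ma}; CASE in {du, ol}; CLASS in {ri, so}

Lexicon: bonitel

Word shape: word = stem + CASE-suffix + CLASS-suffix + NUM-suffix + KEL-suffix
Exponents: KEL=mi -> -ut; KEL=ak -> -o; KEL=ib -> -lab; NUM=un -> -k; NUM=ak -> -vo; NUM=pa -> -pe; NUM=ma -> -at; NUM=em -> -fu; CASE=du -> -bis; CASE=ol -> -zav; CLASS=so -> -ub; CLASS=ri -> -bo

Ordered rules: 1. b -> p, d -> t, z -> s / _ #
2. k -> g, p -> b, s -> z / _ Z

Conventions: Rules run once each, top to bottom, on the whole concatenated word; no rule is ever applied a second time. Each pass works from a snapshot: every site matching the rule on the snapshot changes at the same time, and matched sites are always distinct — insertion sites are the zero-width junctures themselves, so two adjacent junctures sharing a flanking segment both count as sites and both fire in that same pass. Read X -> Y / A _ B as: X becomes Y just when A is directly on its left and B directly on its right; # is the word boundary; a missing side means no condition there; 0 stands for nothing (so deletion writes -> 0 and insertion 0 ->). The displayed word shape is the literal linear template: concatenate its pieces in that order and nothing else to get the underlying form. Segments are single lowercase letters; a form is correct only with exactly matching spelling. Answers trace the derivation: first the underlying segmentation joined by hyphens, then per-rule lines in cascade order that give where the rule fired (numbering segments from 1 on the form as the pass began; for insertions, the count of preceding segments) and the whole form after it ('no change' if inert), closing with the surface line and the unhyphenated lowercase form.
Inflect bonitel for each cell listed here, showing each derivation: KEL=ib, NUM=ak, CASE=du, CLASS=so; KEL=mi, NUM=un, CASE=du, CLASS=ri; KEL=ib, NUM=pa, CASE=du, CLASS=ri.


cell KEL=ib, NUM=ak, CASE=du, CLASS=so:
underlying: bonitel-bis-ub-vo-lab
1. b -> p, d -> t, z -> s / _ #: fires at position(s) 17: bonitelbisubvolap
2. k -> g, p -> b, s -> z / _ Z: no change
surface: bonitelbisubvolap

cell KEL=mi, NUM=un, CASE=du, CLASS=ri:
underlying: bonitel-bis-bo-k-ut
1. b -> p, d -> t, z -> s / _ #: no change
2. k -> g, p -> b, s -> z / _ Z: fires at position(s) 10: bonitelbizbokut
surface: bonitelbizbokut

cell KEL=ib, NUM=pa, CASE=du, CLASS=ri:
underlying: bonitel-bis-bo-pe-lab
1. b -> p, d -> t, z -> s / _ #: fires at position(s) 17: bonitelbisbopelap
2. k -> g, p -> b, s -> z / _ Z: fires at position(s) 10: bonitelbizbopelap
surface: bonitelbizbopelap


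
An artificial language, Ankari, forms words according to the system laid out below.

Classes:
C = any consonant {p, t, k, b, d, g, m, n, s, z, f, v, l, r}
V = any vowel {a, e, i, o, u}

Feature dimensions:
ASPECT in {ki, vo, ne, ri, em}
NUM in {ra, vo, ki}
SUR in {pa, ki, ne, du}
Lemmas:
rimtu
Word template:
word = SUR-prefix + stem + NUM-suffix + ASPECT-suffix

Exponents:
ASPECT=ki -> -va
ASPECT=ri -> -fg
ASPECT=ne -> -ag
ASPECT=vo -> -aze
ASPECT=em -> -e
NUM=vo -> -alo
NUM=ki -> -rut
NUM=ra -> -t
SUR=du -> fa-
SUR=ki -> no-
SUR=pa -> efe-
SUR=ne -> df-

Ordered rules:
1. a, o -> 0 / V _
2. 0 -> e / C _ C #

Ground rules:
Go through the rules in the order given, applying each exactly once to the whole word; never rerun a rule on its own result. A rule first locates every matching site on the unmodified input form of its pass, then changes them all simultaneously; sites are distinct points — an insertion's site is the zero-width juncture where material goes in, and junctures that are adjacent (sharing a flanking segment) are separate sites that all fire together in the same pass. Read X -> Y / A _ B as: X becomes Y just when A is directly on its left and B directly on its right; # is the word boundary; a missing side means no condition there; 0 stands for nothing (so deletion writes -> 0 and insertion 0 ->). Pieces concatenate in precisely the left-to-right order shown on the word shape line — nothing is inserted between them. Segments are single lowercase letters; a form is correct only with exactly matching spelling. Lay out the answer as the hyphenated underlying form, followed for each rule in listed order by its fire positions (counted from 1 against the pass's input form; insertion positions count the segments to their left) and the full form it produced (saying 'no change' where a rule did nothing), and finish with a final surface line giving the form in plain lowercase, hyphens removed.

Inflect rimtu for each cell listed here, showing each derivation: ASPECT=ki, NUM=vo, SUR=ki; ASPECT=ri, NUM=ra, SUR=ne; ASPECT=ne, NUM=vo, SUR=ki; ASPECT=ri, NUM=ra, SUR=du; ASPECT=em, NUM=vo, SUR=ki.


cell ASPECT=ki, NUM=vo, SUR=ki:
underlying: no-rimtu-alo-va
1. a, o -> 0 / V _: fires at position(s) 8: norimtulova
2. 0 -> e / C _ C #: no change
surface: norimtulova

cell ASPECT=ri, NUM=ra, SUR=ne:
underlying: df-rimtu-t-fg
1. a, o -> 0 / V _: no change
2. 0 -> e / C _ C #: inserts after position(s) 9: dfrimtutfeg
surface: dfrimtutfeg

cell ASPECT=ne, NUM=vo, SUR=ki:
underlying: no-rimtu-alo-ag
1. a, o -> 0 / V _: fires at position(s) 8, 11: norimtulog
2. 0 -> e / C _ C #: no change
surface: norimtulog

cell ASPECT=ri, NUM=ra, SUR=du:
underlying: fa-rimtu-t-fg
1. a, o -> 0 / V _: no change
2. 0 -> e / C _ C #: inserts after position(s) 9: farimtutfeg
surface: farimtutfeg

cell ASPECT=em, NUM=vo, SUR=ki:
underlying: no-rimtu-alo-e
1. a, o -> 0 / V _: fires at position(s) 8: norimtuloe
2. 0 -> e / C _ C #: no change
surface: norimtuloe


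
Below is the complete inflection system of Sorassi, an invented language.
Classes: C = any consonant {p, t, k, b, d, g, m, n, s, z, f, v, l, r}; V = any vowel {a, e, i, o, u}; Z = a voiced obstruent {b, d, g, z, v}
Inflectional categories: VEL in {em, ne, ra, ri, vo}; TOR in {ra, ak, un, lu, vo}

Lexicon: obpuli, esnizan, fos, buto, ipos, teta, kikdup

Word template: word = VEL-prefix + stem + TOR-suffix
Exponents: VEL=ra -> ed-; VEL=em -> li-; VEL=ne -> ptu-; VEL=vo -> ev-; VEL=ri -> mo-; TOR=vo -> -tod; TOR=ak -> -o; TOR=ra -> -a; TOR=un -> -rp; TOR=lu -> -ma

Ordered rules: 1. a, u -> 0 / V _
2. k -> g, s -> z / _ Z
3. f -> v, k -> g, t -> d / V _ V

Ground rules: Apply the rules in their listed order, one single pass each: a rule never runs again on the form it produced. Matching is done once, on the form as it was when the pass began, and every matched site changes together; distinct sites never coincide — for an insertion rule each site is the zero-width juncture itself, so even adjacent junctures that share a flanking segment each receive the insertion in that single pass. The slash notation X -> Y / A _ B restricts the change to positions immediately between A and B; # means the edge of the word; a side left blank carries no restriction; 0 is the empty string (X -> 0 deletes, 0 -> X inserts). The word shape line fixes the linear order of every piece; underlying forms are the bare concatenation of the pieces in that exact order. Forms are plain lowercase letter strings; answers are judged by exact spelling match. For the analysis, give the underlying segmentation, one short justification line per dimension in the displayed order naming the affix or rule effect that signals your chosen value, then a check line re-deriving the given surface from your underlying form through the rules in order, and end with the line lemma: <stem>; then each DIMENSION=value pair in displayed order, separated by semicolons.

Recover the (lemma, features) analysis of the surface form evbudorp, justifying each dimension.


underlying: ev-buto-rp
VEL=vo - signalled by the affix ev-
TOR=un - signalled by the affix -rp
check: evbutorp -> evbutorp -> evbutorp -> evbudorp
lemma: buto; VEL=vo; TOR=un
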